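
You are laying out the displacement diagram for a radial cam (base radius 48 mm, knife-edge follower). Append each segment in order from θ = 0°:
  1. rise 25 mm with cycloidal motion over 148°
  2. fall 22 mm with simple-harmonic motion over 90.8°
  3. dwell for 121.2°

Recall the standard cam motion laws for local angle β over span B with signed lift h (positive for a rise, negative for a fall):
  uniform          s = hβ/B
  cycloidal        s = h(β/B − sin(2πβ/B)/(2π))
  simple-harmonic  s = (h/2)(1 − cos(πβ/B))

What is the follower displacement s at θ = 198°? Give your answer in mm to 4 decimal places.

seg 1 [0°–148°] cycloidal, h=25: full span → s += 25 → s = 25.0000
seg 2 [148°–238.8°] simple-harmonic, h=-22: θ=198° here. β=50, B=90.8. -22/2·(1 − cos(π·0.5507)) = -12.7433 → s = 12.2567

12.2567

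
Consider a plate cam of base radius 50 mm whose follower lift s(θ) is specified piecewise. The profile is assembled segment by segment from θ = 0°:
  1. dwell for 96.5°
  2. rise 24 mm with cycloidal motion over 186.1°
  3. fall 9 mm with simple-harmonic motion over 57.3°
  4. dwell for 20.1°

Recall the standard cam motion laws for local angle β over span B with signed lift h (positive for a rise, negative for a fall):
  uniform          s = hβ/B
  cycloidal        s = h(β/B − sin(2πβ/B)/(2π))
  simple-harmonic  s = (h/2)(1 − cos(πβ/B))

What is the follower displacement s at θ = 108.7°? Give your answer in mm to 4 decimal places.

seg 1 [0°–96.5°] dwell: s stays 0.0000
seg 2 [96.5°–282.6°] cycloidal, h=24: θ=108.7° here. β=12.2, B=186.1. 24·(0.0656 − sin(2π·0.0656)/(2π)) = 0.0441 → s = 0.0441

0.0441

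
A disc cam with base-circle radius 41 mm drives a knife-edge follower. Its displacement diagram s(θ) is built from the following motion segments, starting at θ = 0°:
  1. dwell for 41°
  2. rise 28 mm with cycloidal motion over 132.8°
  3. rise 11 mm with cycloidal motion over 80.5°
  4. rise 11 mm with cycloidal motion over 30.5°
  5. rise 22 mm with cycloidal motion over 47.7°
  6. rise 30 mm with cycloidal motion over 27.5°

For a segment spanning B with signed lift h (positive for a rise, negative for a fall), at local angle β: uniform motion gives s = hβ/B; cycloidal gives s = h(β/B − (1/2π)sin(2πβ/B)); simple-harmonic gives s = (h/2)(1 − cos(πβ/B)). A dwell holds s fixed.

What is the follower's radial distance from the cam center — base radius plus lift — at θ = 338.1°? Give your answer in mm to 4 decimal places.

seg 1 [0°–41°] dwell: s stays 0.0000
seg 2 [41°–173.8°] cycloidal, h=28: full span → s += 28 → s = 28.0000
seg 3 [173.8°–254.3°] cycloidal, h=11: full span → s += 11 → s = 39.0000
seg 4 [254.3°–284.8°] cycloidal, h=11: full span → s += 11 → s = 50.0000
seg 5 [284.8°–332.5°] cycloidal, h=22: full span → s += 22 → s = 72.0000
seg 6 [332.5°–360°] cycloidal, h=30: θ=338.1° here. β=5.6, B=27.5. 30·(0.2036 − sin(2π·0.2036)/(2π)) = 1.5356 → s = 73.5356
radial distance = base radius + s = 41 + 73.5356 = 114.5356

114.5356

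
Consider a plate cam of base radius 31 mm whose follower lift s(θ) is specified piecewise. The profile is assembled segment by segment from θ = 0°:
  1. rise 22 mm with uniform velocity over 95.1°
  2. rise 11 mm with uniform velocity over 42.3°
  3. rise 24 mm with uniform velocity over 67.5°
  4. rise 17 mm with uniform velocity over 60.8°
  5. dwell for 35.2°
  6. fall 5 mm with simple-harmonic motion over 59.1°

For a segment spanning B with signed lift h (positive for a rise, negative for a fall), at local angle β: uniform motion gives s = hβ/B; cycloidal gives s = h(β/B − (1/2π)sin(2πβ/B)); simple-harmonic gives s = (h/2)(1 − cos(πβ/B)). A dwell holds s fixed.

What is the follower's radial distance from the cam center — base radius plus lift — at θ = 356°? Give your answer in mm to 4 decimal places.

seg 1 [0°–95.1°] uniform, h=22: full span → s += 22 → s = 22.0000
seg 2 [95.1°–137.4°] uniform, h=11: full span → s += 11 → s = 33.0000
seg 3 [137.4°–204.9°] uniform, h=24: full span → s += 24 → s = 57.0000
seg 4 [204.9°–265.7°] uniform, h=17: full span → s += 17 → s = 74.0000
seg 5 [265.7°–300.9°] dwell: s stays 74.0000
seg 6 [300.9°–360°] simple-harmonic, h=-5: θ=356° here. β=55.1, B=59.1. -5/2·(1 − cos(π·0.9323)) = -4.9437 → s = 69.0563
radial distance = base radius + s = 31 + 69.0563 = 100.0563

100.0563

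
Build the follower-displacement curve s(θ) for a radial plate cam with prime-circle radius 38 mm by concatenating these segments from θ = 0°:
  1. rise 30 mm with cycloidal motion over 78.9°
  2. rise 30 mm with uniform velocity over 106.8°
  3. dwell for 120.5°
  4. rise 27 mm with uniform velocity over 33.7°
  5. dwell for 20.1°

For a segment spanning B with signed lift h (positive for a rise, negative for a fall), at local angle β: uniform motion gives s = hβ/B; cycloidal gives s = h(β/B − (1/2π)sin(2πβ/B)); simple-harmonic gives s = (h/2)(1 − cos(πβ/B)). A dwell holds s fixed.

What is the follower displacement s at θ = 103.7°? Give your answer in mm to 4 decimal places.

seg 1 [0°–78.9°] cycloidal, h=30: full span → s += 30 → s = 30.0000
seg 2 [78.9°–185.7°] uniform, h=30: θ=103.7° here. β=24.8, B=106.8. 30·24.8/106.8 = 6.9663 → s = 36.9663

36.9663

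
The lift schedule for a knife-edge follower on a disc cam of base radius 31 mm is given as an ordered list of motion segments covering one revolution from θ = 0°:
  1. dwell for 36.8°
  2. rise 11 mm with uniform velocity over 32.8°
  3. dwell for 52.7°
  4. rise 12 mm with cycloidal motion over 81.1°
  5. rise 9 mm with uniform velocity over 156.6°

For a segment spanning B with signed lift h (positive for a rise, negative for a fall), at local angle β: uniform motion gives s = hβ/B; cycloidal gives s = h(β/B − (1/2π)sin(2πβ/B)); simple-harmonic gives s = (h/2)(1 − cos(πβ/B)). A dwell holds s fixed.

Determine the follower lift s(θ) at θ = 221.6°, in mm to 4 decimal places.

seg 1 [0°–36.8°] dwell: s stays 0.0000
seg 2 [36.8°–69.6°] uniform, h=11: full span → s += 11 → s = 11.0000
seg 3 [69.6°–122.3°] dwell: s stays 11.0000
seg 4 [122.3°–203.4°] cycloidal, h=12: full span → s += 12 → s = 23.0000
seg 5 [203.4°–360°] uniform, h=9: θ=221.6° here. β=18.2, B=156.6. 9·18.2/156.6 = 1.0460 → s = 24.0460

24.0460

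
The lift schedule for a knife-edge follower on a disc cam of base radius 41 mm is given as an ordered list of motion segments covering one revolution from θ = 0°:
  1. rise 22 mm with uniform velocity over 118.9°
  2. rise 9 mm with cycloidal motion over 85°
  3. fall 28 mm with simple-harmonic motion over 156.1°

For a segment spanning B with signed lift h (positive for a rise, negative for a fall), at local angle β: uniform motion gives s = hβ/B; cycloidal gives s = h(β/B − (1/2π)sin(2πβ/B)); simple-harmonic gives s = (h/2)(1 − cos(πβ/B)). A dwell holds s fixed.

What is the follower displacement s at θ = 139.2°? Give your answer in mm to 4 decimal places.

seg 1 [0°–118.9°] uniform, h=22: full span → s += 22 → s = 22.0000
seg 2 [118.9°–203.9°] cycloidal, h=9: θ=139.2° here. β=20.3, B=85. 9·(0.2388 − sin(2π·0.2388)/(2π)) = 0.7205 → s = 22.7205

22.7205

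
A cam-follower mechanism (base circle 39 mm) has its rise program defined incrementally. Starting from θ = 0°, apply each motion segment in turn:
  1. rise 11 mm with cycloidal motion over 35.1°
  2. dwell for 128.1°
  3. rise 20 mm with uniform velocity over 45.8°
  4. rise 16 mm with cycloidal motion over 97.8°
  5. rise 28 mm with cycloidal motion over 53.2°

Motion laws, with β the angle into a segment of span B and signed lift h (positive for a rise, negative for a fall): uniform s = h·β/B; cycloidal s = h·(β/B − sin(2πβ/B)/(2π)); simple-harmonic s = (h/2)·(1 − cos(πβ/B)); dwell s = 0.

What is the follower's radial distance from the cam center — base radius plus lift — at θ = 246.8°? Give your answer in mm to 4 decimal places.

seg 1 [0°–35.1°] cycloidal, h=11: full span → s += 11 → s = 11.0000
seg 2 [35.1°–163.2°] dwell: s stays 11.0000
seg 3 [163.2°–209°] uniform, h=20: full span → s += 20 → s = 31.0000
seg 4 [209°–306.8°] cycloidal, h=16: θ=246.8° here. β=37.8, B=97.8. 16·(0.3865 − sin(2π·0.3865)/(2π)) = 4.5181 → s = 35.5181
radial distance = base radius + s = 39 + 35.5181 = 74.5181

74.5181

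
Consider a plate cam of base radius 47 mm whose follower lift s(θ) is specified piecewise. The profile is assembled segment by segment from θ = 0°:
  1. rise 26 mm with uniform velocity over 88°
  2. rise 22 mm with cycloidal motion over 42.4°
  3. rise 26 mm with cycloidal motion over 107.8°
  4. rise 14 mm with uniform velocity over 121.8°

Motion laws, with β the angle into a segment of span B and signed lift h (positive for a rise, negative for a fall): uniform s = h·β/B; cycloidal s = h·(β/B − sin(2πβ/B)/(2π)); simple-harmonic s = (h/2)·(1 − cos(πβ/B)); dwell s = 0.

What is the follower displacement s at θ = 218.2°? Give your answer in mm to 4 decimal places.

seg 1 [0°–88°] uniform, h=26: full span → s += 26 → s = 26.0000
seg 2 [88°–130.4°] cycloidal, h=22: full span → s += 22 → s = 48.0000
seg 3 [130.4°–238.2°] cycloidal, h=26: θ=218.2° here. β=87.8, B=107.8. 26·(0.8145 − sin(2π·0.8145)/(2π)) = 24.9794 → s = 72.9794

72.9794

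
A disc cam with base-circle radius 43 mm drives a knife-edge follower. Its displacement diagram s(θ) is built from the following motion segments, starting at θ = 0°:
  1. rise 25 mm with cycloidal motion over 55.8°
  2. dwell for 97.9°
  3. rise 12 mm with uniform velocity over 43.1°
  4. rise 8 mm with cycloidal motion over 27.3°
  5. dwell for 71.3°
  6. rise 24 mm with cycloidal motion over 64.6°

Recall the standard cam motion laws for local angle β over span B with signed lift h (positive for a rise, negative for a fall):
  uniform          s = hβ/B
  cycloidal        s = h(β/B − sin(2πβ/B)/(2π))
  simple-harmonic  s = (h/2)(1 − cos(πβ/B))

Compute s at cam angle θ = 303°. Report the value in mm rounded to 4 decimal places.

seg 1 [0°–55.8°] cycloidal, h=25: full span → s += 25 → s = 25.0000
seg 2 [55.8°–153.7°] dwell: s stays 25.0000
seg 3 [153.7°–196.8°] uniform, h=12: full span → s += 12 → s = 37.0000
seg 4 [196.8°–224.1°] cycloidal, h=8: full span → s += 8 → s = 45.0000
seg 5 [224.1°–295.4°] dwell: s stays 45.0000
seg 6 [295.4°–360°] cycloidal, h=24: θ=303° here. β=7.6, B=64.6. 24·(0.1176 − sin(2π·0.1176)/(2π)) = 0.2502 → s = 45.2502

45.2502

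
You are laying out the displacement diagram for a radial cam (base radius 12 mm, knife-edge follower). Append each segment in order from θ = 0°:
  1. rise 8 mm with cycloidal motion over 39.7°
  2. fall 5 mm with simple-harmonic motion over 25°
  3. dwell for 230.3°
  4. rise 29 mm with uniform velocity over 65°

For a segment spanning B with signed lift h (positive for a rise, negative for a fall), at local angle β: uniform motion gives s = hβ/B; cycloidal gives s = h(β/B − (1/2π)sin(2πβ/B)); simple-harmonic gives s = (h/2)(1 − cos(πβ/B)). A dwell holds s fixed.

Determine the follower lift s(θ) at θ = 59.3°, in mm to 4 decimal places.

seg 1 [0°–39.7°] cycloidal, h=8: full span → s += 8 → s = 8.0000
seg 2 [39.7°–64.7°] simple-harmonic, h=-5: θ=59.3° here. β=19.6, B=25. -5/2·(1 − cos(π·0.7840)) = -4.4462 → s = 3.5538

3.5538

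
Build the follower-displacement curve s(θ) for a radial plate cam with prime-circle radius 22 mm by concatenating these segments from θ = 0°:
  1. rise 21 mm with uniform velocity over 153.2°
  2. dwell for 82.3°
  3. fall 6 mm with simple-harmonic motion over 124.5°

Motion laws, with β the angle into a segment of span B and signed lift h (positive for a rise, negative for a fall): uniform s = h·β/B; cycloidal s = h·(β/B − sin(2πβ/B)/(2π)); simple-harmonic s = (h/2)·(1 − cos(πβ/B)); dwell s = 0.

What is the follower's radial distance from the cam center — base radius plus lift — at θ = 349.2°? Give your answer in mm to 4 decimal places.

seg 1 [0°–153.2°] uniform, h=21: full span → s += 21 → s = 21.0000
seg 2 [153.2°–235.5°] dwell: s stays 21.0000
seg 3 [235.5°–360°] simple-harmonic, h=-6: θ=349.2° here. β=113.7, B=124.5. -6/2·(1 − cos(π·0.9133)) = -5.8893 → s = 15.1107
radial distance = base radius + s = 22 + 15.1107 = 37.1107

37.1107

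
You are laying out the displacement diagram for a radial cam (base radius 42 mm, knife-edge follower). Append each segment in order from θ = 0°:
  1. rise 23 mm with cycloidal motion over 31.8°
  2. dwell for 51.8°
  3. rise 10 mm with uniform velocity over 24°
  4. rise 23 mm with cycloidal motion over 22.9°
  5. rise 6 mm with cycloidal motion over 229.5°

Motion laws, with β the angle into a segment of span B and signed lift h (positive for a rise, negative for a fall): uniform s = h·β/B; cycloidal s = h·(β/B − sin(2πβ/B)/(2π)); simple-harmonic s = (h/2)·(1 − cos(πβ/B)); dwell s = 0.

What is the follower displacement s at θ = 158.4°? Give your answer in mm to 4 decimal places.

seg 1 [0°–31.8°] cycloidal, h=23: full span → s += 23 → s = 23.0000
seg 2 [31.8°–83.6°] dwell: s stays 23.0000
seg 3 [83.6°–107.6°] uniform, h=10: full span → s += 10 → s = 33.0000
seg 4 [107.6°–130.5°] cycloidal, h=23: full span → s += 23 → s = 56.0000
seg 5 [130.5°–360°] cycloidal, h=6: θ=158.4° here. β=27.9, B=229.5. 6·(0.1216 − sin(2π·0.1216)/(2π)) = 0.0689 → s = 56.0689

56.0689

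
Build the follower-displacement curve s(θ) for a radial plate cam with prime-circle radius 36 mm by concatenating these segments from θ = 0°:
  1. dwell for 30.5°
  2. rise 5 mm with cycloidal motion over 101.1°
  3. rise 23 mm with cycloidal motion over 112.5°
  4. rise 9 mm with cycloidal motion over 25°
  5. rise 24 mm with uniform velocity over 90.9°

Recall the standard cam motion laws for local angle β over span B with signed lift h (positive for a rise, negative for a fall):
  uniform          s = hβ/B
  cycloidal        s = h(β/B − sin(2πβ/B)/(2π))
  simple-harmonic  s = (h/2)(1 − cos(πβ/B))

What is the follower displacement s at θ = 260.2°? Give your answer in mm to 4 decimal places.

seg 1 [0°–30.5°] dwell: s stays 0.0000
seg 2 [30.5°–131.6°] cycloidal, h=5: full span → s += 5 → s = 5.0000
seg 3 [131.6°–244.1°] cycloidal, h=23: full span → s += 23 → s = 28.0000
seg 4 [244.1°–269.1°] cycloidal, h=9: θ=260.2° here. β=16.1, B=25. 9·(0.6440 − sin(2π·0.6440)/(2π)) = 6.9223 → s = 34.9223

34.9223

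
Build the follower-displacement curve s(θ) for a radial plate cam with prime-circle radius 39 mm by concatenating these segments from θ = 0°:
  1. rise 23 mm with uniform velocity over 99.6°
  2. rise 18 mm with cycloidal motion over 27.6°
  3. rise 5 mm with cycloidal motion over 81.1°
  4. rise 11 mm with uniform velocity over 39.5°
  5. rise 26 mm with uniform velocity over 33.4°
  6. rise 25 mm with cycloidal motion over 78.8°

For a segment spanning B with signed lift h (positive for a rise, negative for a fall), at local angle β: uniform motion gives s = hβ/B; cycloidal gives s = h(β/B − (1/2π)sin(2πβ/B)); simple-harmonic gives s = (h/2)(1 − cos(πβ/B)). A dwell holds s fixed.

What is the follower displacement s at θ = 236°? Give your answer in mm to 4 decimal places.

seg 1 [0°–99.6°] uniform, h=23: full span → s += 23 → s = 23.0000
seg 2 [99.6°–127.2°] cycloidal, h=18: full span → s += 18 → s = 41.0000
seg 3 [127.2°–208.3°] cycloidal, h=5: full span → s += 5 → s = 46.0000
seg 4 [208.3°–247.8°] uniform, h=11: θ=236° here. β=27.7, B=39.5. 11·27.7/39.5 = 7.7139 → s = 53.7139

53.7139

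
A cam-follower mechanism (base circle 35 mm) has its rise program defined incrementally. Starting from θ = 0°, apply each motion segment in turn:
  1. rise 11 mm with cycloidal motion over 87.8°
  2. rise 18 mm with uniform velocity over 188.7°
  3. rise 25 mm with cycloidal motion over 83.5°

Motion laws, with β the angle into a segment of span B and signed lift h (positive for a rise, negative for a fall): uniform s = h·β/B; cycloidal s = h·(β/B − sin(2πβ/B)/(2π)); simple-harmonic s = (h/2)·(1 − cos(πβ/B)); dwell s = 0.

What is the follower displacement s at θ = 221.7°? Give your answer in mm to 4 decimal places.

seg 1 [0°–87.8°] cycloidal, h=11: full span → s += 11 → s = 11.0000
seg 2 [87.8°–276.5°] uniform, h=18: θ=221.7° here. β=133.9, B=188.7. 18·133.9/188.7 = 12.7727 → s = 23.7727

23.7727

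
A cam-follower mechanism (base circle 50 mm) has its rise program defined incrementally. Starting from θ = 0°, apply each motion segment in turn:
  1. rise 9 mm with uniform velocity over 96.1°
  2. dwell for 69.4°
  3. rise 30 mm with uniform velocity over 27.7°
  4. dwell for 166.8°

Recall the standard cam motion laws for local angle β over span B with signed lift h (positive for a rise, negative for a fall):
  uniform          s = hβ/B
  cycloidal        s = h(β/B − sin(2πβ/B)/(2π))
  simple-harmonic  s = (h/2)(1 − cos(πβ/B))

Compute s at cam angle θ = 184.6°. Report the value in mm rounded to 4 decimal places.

seg 1 [0°–96.1°] uniform, h=9: full span → s += 9 → s = 9.0000
seg 2 [96.1°–165.5°] dwell: s stays 9.0000
seg 3 [165.5°–193.2°] uniform, h=30: θ=184.6° here. β=19.1, B=27.7. 30·19.1/27.7 = 20.6859 → s = 29.6859

29.6859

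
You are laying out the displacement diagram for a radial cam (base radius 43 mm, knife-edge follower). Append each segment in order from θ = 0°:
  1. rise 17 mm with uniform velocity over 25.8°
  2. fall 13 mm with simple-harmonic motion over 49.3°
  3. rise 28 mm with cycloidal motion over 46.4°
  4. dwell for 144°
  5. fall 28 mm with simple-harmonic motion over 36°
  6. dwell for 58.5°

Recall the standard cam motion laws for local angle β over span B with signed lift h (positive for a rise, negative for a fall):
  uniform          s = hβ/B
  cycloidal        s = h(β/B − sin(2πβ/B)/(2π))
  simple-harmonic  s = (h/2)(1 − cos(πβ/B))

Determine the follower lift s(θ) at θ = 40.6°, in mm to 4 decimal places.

seg 1 [0°–25.8°] uniform, h=17: full span → s += 17 → s = 17.0000
seg 2 [25.8°–75.1°] simple-harmonic, h=-13: θ=40.6° here. β=14.8, B=49.3. -13/2·(1 − cos(π·0.3002)) = -2.6827 → s = 14.3173

14.3173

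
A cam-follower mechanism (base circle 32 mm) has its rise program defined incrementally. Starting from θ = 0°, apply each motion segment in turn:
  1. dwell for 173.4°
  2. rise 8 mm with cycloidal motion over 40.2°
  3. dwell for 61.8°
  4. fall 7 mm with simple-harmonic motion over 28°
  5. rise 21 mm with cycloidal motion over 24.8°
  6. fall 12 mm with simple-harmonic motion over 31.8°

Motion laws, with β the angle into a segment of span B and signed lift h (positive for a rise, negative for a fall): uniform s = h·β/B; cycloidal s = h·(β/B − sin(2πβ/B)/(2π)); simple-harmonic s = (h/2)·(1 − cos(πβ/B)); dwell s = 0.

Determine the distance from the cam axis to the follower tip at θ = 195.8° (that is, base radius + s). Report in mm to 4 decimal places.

seg 1 [0°–173.4°] dwell: s stays 0.0000
seg 2 [173.4°–213.6°] cycloidal, h=8: θ=195.8° here. β=22.4, B=40.2. 8·(0.5572 − sin(2π·0.5572)/(2π)) = 4.9056 → s = 4.9056
radial distance = base radius + s = 32 + 4.9056 = 36.9056

36.9056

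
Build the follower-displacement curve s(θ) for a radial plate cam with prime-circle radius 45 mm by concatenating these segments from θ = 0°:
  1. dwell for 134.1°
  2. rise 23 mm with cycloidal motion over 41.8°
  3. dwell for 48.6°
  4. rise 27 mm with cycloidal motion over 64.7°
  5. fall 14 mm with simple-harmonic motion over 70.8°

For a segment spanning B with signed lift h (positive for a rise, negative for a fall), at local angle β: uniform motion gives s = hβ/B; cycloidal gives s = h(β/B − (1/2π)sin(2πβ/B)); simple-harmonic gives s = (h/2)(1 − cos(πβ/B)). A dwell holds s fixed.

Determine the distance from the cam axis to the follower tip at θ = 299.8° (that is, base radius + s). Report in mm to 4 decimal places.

seg 1 [0°–134.1°] dwell: s stays 0.0000
seg 2 [134.1°–175.9°] cycloidal, h=23: full span → s += 23 → s = 23.0000
seg 3 [175.9°–224.5°] dwell: s stays 23.0000
seg 4 [224.5°–289.2°] cycloidal, h=27: full span → s += 27 → s = 50.0000
seg 5 [289.2°–360°] simple-harmonic, h=-14: θ=299.8° here. β=10.6, B=70.8. -14/2·(1 − cos(π·0.1497)) = -0.7601 → s = 49.2399
radial distance = base radius + s = 45 + 49.2399 = 94.2399

94.2399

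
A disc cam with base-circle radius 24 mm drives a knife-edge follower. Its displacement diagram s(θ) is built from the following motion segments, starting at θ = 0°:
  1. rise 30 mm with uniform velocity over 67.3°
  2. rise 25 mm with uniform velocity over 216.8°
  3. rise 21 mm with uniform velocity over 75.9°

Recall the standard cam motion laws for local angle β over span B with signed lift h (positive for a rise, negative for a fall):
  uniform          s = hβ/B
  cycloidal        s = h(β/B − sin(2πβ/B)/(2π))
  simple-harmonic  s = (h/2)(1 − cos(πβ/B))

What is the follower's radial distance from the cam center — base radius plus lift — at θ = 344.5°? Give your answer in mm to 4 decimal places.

seg 1 [0°–67.3°] uniform, h=30: full span → s += 30 → s = 30.0000
seg 2 [67.3°–284.1°] uniform, h=25: full span → s += 25 → s = 55.0000
seg 3 [284.1°–360°] uniform, h=21: θ=344.5° here. β=60.4, B=75.9. 21·60.4/75.9 = 16.7115 → s = 71.7115
radial distance = base radius + s = 24 + 71.7115 = 95.7115

95.7115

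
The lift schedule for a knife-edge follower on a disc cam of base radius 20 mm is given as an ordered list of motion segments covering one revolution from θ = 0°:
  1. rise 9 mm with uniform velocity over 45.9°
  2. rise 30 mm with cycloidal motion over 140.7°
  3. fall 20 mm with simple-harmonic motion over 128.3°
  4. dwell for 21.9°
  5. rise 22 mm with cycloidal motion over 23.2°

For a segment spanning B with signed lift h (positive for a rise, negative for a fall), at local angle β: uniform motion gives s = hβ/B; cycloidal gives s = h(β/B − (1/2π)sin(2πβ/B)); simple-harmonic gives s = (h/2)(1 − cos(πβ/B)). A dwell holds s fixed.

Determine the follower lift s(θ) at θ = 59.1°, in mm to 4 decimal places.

seg 1 [0°–45.9°] uniform, h=9: full span → s += 9 → s = 9.0000
seg 2 [45.9°–186.6°] cycloidal, h=30: θ=59.1° here. β=13.2, B=140.7. 30·(0.0938 − sin(2π·0.0938)/(2π)) = 0.1602 → s = 9.1602

9.1602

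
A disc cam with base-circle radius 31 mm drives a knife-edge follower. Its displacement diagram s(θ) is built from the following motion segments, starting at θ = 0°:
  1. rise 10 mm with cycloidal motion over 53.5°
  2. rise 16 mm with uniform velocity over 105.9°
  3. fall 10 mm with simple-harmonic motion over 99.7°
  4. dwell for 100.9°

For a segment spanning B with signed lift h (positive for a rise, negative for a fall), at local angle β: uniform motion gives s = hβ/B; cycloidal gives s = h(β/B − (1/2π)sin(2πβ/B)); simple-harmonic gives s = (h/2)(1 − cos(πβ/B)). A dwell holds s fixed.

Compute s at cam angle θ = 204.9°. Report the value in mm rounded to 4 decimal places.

seg 1 [0°–53.5°] cycloidal, h=10: full span → s += 10 → s = 10.0000
seg 2 [53.5°–159.4°] uniform, h=16: full span → s += 16 → s = 26.0000
seg 3 [159.4°–259.1°] simple-harmonic, h=-10: θ=204.9° here. β=45.5, B=99.7. -10/2·(1 − cos(π·0.4564)) = -4.3168 → s = 21.6832

21.6832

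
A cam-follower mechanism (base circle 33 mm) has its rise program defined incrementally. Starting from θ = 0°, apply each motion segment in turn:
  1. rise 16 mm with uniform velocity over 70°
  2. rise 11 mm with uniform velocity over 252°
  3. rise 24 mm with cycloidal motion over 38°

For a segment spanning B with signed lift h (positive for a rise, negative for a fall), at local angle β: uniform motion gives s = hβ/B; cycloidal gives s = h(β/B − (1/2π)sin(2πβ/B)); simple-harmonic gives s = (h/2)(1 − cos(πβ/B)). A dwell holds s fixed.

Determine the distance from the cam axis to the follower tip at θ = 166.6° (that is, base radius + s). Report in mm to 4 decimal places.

seg 1 [0°–70°] uniform, h=16: full span → s += 16 → s = 16.0000
seg 2 [70°–322°] uniform, h=11: θ=166.6° here. β=96.6, B=252. 11·96.6/252 = 4.2167 → s = 20.2167
radial distance = base radius + s = 33 + 20.2167 = 53.2167

53.2167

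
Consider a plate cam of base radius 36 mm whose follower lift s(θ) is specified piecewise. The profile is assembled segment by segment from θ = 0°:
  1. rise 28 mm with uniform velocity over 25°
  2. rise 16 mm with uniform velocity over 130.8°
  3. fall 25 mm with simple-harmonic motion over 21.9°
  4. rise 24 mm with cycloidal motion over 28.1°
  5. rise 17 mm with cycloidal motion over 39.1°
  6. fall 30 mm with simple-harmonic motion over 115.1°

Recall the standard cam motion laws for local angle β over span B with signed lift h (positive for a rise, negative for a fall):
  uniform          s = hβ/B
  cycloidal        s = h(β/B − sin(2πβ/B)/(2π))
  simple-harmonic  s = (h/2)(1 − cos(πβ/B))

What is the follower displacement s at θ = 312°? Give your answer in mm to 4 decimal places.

seg 1 [0°–25°] uniform, h=28: full span → s += 28 → s = 28.0000
seg 2 [25°–155.8°] uniform, h=16: full span → s += 16 → s = 44.0000
seg 3 [155.8°–177.7°] simple-harmonic, h=-25: full span → s += -25 → s = 19.0000
seg 4 [177.7°–205.8°] cycloidal, h=24: full span → s += 24 → s = 43.0000
seg 5 [205.8°–244.9°] cycloidal, h=17: full span → s += 17 → s = 60.0000
seg 6 [244.9°–360°] simple-harmonic, h=-30: θ=312° here. β=67.1, B=115.1. -30/2·(1 − cos(π·0.5830)) = -18.8658 → s = 41.1342

41.1342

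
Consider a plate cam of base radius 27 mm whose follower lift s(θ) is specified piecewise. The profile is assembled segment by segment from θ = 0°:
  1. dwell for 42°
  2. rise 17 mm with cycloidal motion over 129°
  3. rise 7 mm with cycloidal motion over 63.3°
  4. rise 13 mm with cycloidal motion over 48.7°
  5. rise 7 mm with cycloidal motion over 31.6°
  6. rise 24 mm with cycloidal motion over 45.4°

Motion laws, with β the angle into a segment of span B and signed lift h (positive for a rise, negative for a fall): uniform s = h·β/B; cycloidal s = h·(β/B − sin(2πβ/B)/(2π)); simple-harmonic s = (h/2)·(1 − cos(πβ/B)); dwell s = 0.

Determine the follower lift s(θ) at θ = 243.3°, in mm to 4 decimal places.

seg 1 [0°–42°] dwell: s stays 0.0000
seg 2 [42°–171°] cycloidal, h=17: full span → s += 17 → s = 17.0000
seg 3 [171°–234.3°] cycloidal, h=7: full span → s += 7 → s = 24.0000
seg 4 [234.3°–283°] cycloidal, h=13: θ=243.3° here. β=9, B=48.7. 13·(0.1848 − sin(2π·0.1848)/(2π)) = 0.5046 → s = 24.5046

24.5046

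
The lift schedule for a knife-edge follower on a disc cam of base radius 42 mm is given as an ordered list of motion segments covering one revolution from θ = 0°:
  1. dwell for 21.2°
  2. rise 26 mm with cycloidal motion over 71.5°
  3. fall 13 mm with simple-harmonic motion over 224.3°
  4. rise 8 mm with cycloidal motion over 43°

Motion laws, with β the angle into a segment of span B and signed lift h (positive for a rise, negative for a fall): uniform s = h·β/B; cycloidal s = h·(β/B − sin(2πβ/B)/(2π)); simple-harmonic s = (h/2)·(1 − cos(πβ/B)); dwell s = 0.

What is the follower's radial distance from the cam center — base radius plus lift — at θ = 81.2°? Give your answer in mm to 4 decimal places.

seg 1 [0°–21.2°] dwell: s stays 0.0000
seg 2 [21.2°–92.7°] cycloidal, h=26: θ=81.2° here. β=60, B=71.5. 26·(0.8392 − sin(2π·0.8392)/(2π)) = 25.3237 → s = 25.3237
radial distance = base radius + s = 42 + 25.3237 = 67.3237

67.3237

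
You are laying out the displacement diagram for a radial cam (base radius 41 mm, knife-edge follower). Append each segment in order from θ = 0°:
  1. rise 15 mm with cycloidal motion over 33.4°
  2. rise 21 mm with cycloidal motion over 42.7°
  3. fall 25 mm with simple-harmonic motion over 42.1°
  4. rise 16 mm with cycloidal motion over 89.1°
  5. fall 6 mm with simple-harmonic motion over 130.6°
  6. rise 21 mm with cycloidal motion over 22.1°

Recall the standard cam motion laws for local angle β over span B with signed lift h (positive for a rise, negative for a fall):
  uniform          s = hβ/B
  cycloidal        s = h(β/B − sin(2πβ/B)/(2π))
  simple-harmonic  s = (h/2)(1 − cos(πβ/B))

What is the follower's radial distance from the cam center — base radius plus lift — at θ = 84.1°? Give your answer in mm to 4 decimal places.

seg 1 [0°–33.4°] cycloidal, h=15: full span → s += 15 → s = 15.0000
seg 2 [33.4°–76.1°] cycloidal, h=21: full span → s += 21 → s = 36.0000
seg 3 [76.1°–118.2°] simple-harmonic, h=-25: θ=84.1° here. β=8, B=42.1. -25/2·(1 − cos(π·0.1900)) = -2.1620 → s = 33.8380
radial distance = base radius + s = 41 + 33.8380 = 74.8380

74.8380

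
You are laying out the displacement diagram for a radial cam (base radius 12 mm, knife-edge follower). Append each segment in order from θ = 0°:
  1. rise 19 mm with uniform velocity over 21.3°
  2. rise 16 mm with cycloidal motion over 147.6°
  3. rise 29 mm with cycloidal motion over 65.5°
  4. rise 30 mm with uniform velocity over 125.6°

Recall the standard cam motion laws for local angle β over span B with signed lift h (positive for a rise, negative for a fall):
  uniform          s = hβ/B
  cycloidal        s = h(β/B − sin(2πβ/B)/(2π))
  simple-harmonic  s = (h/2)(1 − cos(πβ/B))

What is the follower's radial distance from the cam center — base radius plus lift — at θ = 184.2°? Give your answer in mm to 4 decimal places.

seg 1 [0°–21.3°] uniform, h=19: full span → s += 19 → s = 19.0000
seg 2 [21.3°–168.9°] cycloidal, h=16: full span → s += 16 → s = 35.0000
seg 3 [168.9°–234.4°] cycloidal, h=29: θ=184.2° here. β=15.3, B=65.5. 29·(0.2336 − sin(2π·0.2336)/(2π)) = 2.1831 → s = 37.1831
radial distance = base radius + s = 12 + 37.1831 = 49.1831

49.1831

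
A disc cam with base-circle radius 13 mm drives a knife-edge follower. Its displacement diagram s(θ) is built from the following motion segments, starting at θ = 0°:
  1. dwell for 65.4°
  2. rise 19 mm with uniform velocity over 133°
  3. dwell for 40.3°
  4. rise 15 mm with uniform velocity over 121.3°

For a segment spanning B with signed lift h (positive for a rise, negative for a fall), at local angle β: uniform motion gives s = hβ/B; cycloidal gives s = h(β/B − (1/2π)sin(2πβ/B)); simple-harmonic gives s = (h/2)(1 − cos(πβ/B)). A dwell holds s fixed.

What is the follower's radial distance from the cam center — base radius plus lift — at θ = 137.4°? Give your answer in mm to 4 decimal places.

seg 1 [0°–65.4°] dwell: s stays 0.0000
seg 2 [65.4°–198.4°] uniform, h=19: θ=137.4° here. β=72, B=133. 19·72/133 = 10.2857 → s = 10.2857
radial distance = base radius + s = 13 + 10.2857 = 23.2857

23.2857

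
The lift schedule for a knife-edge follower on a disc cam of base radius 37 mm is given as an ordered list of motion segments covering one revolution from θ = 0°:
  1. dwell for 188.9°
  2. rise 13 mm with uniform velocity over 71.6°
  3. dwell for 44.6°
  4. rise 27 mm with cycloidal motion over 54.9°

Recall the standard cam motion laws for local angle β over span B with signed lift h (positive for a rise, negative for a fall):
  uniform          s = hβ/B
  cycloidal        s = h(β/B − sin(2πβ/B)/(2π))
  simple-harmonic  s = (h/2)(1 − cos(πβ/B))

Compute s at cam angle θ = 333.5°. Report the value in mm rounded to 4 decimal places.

seg 1 [0°–188.9°] dwell: s stays 0.0000
seg 2 [188.9°–260.5°] uniform, h=13: full span → s += 13 → s = 13.0000
seg 3 [260.5°–305.1°] dwell: s stays 13.0000
seg 4 [305.1°–360°] cycloidal, h=27: θ=333.5° here. β=28.4, B=54.9. 27·(0.5173 − sin(2π·0.5173)/(2π)) = 14.4335 → s = 27.4335

27.4335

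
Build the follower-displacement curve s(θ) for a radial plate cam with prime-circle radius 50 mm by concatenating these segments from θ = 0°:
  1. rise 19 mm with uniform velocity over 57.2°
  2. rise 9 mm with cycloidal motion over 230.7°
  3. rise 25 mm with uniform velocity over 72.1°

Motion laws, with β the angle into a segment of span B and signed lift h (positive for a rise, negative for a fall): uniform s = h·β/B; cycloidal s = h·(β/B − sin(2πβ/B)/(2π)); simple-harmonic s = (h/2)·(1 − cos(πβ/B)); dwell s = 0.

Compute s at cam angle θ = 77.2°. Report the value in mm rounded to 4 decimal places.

seg 1 [0°–57.2°] uniform, h=19: full span → s += 19 → s = 19.0000
seg 2 [57.2°–287.9°] cycloidal, h=9: θ=77.2° here. β=20, B=230.7. 9·(0.0867 − sin(2π·0.0867)/(2π)) = 0.0380 → s = 19.0380

19.0380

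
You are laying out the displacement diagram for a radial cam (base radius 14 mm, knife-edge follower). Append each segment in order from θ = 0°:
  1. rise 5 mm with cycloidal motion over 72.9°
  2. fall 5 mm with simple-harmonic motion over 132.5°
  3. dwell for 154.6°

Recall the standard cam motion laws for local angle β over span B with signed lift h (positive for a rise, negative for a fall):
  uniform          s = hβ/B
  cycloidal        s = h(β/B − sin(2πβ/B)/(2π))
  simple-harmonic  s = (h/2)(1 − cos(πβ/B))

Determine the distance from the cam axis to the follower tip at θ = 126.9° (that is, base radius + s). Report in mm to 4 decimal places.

seg 1 [0°–72.9°] cycloidal, h=5: full span → s += 5 → s = 5.0000
seg 2 [72.9°–205.4°] simple-harmonic, h=-5: θ=126.9° here. β=54, B=132.5. -5/2·(1 − cos(π·0.4075)) = -1.7840 → s = 3.2160
radial distance = base radius + s = 14 + 3.2160 = 17.2160

17.2160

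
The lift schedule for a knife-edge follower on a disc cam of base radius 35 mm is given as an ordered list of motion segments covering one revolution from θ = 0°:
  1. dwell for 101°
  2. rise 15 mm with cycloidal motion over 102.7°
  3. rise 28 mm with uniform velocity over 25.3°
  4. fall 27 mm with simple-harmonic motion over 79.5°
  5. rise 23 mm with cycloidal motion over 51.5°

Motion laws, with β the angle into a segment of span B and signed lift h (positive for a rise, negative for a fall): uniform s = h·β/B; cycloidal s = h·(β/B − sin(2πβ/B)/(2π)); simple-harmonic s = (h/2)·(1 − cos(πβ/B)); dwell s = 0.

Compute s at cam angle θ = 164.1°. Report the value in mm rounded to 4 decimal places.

seg 1 [0°–101°] dwell: s stays 0.0000
seg 2 [101°–203.7°] cycloidal, h=15: θ=164.1° here. β=63.1, B=102.7. 15·(0.6144 − sin(2π·0.6144)/(2π)) = 10.7883 → s = 10.7883

10.7883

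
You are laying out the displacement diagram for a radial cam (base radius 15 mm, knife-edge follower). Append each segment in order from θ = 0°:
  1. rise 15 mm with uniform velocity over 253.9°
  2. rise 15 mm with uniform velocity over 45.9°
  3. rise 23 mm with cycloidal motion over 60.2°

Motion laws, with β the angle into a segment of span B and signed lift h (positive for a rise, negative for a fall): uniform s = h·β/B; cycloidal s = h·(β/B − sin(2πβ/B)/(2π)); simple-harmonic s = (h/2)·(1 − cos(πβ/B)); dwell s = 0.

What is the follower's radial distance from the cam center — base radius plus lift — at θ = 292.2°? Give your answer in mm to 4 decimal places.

seg 1 [0°–253.9°] uniform, h=15: full span → s += 15 → s = 15.0000
seg 2 [253.9°–299.8°] uniform, h=15: θ=292.2° here. β=38.3, B=45.9. 15·38.3/45.9 = 12.5163 → s = 27.5163
radial distance = base radius + s = 15 + 27.5163 = 42.5163

42.5163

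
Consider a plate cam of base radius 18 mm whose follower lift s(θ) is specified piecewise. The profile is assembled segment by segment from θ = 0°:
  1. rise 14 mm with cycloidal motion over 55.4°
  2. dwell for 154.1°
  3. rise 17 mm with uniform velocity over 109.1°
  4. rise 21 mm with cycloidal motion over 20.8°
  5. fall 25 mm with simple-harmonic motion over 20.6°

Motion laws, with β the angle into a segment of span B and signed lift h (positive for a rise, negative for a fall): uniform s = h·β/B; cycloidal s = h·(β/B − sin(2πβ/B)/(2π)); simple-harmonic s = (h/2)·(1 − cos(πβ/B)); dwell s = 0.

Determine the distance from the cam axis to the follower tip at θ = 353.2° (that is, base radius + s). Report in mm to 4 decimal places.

seg 1 [0°–55.4°] cycloidal, h=14: full span → s += 14 → s = 14.0000
seg 2 [55.4°–209.5°] dwell: s stays 14.0000
seg 3 [209.5°–318.6°] uniform, h=17: full span → s += 17 → s = 31.0000
seg 4 [318.6°–339.4°] cycloidal, h=21: full span → s += 21 → s = 52.0000
seg 5 [339.4°–360°] simple-harmonic, h=-25: θ=353.2° here. β=13.8, B=20.6. -25/2·(1 − cos(π·0.6699)) = -18.8597 → s = 33.1403
radial distance = base radius + s = 18 + 33.1403 = 51.1403

51.1403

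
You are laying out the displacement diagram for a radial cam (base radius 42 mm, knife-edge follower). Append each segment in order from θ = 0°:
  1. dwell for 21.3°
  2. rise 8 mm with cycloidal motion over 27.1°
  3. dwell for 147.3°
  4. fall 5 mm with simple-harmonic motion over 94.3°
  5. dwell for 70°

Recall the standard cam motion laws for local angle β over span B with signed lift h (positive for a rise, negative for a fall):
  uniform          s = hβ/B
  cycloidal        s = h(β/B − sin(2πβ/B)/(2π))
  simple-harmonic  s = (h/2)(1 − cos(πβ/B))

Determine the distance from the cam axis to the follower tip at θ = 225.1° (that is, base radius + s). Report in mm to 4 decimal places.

seg 1 [0°–21.3°] dwell: s stays 0.0000
seg 2 [21.3°–48.4°] cycloidal, h=8: full span → s += 8 → s = 8.0000
seg 3 [48.4°–195.7°] dwell: s stays 8.0000
seg 4 [195.7°–290°] simple-harmonic, h=-5: θ=225.1° here. β=29.4, B=94.3. -5/2·(1 − cos(π·0.3118)) = -1.1063 → s = 6.8937
radial distance = base radius + s = 42 + 6.8937 = 48.8937

48.8937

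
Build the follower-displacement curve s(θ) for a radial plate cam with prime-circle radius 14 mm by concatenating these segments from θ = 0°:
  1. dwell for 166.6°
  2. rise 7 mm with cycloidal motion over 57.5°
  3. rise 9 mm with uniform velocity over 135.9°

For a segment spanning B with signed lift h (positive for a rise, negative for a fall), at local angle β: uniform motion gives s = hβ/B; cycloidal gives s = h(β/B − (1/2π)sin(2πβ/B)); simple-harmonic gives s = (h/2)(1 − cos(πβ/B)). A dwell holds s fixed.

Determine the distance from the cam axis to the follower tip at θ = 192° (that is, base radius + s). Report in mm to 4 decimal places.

seg 1 [0°–166.6°] dwell: s stays 0.0000
seg 2 [166.6°–224.1°] cycloidal, h=7: θ=192° here. β=25.4, B=57.5. 7·(0.4417 − sin(2π·0.4417)/(2π)) = 2.6934 → s = 2.6934
radial distance = base radius + s = 14 + 2.6934 = 16.6934

16.6934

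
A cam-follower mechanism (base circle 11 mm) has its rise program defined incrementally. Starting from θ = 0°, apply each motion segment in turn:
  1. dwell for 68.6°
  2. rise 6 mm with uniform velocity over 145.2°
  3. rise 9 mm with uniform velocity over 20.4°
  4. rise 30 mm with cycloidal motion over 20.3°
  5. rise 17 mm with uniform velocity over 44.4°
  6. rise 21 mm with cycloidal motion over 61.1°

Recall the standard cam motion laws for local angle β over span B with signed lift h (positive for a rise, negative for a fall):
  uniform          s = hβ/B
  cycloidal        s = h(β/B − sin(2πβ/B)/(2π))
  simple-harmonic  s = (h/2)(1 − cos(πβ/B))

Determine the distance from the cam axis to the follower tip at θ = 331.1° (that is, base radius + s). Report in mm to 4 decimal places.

seg 1 [0°–68.6°] dwell: s stays 0.0000
seg 2 [68.6°–213.8°] uniform, h=6: full span → s += 6 → s = 6.0000
seg 3 [213.8°–234.2°] uniform, h=9: full span → s += 9 → s = 15.0000
seg 4 [234.2°–254.5°] cycloidal, h=30: full span → s += 30 → s = 45.0000
seg 5 [254.5°–298.9°] uniform, h=17: full span → s += 17 → s = 62.0000
seg 6 [298.9°–360°] cycloidal, h=21: θ=331.1° here. β=32.2, B=61.1. 21·(0.5270 − sin(2π·0.5270)/(2π)) = 11.6315 → s = 73.6315
radial distance = base radius + s = 11 + 73.6315 = 84.6315

84.6315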